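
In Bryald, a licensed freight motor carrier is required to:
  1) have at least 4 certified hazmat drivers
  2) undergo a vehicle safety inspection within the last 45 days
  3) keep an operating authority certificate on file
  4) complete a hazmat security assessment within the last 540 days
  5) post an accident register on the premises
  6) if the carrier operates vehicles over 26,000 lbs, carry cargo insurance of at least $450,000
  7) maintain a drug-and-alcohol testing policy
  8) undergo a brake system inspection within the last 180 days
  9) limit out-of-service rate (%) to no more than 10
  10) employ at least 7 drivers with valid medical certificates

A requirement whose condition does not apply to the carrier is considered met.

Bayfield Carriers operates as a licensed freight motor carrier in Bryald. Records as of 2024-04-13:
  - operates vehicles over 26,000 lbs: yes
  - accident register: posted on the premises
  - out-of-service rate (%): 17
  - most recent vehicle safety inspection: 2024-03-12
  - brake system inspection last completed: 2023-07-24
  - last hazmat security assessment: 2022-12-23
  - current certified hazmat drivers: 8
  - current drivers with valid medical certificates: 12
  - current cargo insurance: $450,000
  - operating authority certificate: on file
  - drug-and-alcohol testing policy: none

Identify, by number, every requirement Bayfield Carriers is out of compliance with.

7, 8, 9

1. certified hazmat drivers 8 ≥ 4 → met
2. vehicle safety inspection 32 days ago vs limit 45 → met
3. operating authority certificate present → met
4. hazmat security assessment 477 days ago vs limit 540 → met
5. accident register present → met
6. condition 'operates vehicles over 26,000 lbs' holds; cargo insurance $450,000 ≥ $450,000 → met
7. drug-and-alcohol testing policy absent → not met
8. brake system inspection 264 days ago vs limit 180 → not met
9. out-of-service rate (%) 17 > 10 → not met
10. drivers with valid medical certificates 12 ≥ 7 → met
Not met: 7, 8, 9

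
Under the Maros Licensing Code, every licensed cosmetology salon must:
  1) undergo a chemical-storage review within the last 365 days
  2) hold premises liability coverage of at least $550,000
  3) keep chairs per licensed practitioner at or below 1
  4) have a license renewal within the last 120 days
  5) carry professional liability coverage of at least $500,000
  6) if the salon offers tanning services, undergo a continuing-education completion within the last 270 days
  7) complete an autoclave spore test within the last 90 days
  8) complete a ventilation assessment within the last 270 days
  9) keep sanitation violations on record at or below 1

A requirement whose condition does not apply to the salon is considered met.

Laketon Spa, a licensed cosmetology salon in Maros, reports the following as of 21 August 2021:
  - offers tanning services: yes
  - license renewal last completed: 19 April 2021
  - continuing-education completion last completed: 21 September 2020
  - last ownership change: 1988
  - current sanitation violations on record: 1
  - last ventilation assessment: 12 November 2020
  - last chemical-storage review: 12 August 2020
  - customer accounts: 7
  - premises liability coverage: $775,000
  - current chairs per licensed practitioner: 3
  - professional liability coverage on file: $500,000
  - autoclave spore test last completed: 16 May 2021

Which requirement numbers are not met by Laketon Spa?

1. chemical-storage review 374 days ago vs limit 365 → not met
2. premises liability coverage $775,000 ≥ $550,000 → met
3. chairs per licensed practitioner 3 > 1 → not met
4. license renewal 124 days ago vs limit 120 → not met
5. professional liability coverage $500,000 ≥ $500,000 → met
6. condition 'offers tanning services' holds; continuing-education completion 334 days ago vs limit 270 → not met
7. autoclave spore test 97 days ago vs limit 90 → not met
8. ventilation assessment 282 days ago vs limit 270 → not met
9. sanitation violations on record 1 ≤ 1 → met
Not met: 1, 3, 4, 6, 7, 8

1, 3, 4, 6, 7, 8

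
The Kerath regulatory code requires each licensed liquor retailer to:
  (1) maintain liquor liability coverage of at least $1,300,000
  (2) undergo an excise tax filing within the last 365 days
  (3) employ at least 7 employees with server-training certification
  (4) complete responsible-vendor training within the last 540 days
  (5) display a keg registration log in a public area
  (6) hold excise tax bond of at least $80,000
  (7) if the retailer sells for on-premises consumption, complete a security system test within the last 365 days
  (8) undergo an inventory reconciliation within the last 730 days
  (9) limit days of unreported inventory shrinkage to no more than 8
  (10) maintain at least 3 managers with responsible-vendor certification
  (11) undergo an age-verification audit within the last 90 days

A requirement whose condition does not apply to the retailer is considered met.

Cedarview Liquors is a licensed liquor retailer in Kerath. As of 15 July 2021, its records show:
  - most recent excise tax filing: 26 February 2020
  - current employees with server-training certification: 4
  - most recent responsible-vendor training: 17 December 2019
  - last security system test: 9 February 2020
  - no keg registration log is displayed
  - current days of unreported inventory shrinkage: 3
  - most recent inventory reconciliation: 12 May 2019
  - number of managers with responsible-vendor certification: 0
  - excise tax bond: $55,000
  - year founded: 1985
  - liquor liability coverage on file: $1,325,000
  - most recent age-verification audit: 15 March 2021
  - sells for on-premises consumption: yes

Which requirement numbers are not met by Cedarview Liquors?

1. liquor liability coverage $1,325,000 ≥ $1,300,000 → met
2. excise tax filing 505 days ago vs limit 365 → not met
3. employees with server-training certification 4 < 7 → not met
4. responsible-vendor training 576 days ago vs limit 540 → not met
5. keg registration log absent → not met
6. excise tax bond $55,000 < $80,000 → not met
7. condition 'sells for on-premises consumption' holds; security system test 522 days ago vs limit 365 → not met
8. inventory reconciliation 795 days ago vs limit 730 → not met
9. days of unreported inventory shrinkage 3 ≤ 8 → met
10. managers with responsible-vendor certification 0 < 3 → not met
11. age-verification audit 122 days ago vs limit 90 → not met
Not met: 2, 3, 4, 5, 6, 7, 8, 10, 11

2, 3, 4, 5, 6, 7, 8, 10, 11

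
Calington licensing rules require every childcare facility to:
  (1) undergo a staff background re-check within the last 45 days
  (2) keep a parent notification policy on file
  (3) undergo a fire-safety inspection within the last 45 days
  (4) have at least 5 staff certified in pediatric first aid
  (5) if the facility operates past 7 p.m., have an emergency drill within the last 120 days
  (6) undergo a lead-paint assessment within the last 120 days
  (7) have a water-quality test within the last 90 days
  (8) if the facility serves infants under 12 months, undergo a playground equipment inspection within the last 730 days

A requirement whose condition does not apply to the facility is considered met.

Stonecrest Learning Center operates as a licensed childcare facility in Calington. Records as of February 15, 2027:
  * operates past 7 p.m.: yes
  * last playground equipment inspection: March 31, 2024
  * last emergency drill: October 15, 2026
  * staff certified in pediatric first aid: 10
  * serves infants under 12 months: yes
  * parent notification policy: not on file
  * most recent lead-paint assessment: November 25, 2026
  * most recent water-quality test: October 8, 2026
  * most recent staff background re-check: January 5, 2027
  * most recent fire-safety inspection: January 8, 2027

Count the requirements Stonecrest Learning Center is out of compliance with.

4

1. staff background re-check 41 days ago vs limit 45 → met
2. parent notification policy absent → not met
3. fire-safety inspection 38 days ago vs limit 45 → met
4. staff certified in pediatric first aid 10 ≥ 5 → met
5. condition 'operates past 7 p.m.' holds; emergency drill 123 days ago vs limit 120 → not met
6. lead-paint assessment 82 days ago vs limit 120 → met
7. water-quality test 130 days ago vs limit 90 → not met
8. condition 'serves infants under 12 months' holds; playground equipment inspection 1051 days ago vs limit 730 → not met
Not met: 4 of 8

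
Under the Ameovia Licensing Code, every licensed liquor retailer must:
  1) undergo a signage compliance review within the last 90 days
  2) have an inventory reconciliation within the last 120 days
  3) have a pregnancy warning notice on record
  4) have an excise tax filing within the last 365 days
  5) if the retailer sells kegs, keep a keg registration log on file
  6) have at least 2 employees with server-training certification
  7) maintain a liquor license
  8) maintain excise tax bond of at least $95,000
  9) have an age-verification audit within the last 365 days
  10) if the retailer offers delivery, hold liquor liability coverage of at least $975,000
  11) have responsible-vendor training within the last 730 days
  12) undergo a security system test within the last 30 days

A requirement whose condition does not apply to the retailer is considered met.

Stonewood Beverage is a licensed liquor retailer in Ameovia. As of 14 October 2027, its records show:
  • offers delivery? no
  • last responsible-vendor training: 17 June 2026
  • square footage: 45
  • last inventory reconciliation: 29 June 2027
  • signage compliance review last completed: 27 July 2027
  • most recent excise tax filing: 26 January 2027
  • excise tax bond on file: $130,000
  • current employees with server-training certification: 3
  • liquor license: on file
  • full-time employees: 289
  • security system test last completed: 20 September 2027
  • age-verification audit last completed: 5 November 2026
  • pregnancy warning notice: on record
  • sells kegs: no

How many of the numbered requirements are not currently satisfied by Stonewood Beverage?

0

1. signage compliance review 79 days ago vs limit 90 → met
2. inventory reconciliation 107 days ago vs limit 120 → met
3. pregnancy warning notice present → met
4. excise tax filing 261 days ago vs limit 365 → met
5. condition 'sells kegs' does not hold → requirement n/a → met
6. employees with server-training certification 3 ≥ 2 → met
7. liquor license present → met
8. excise tax bond $130,000 ≥ $95,000 → met
9. age-verification audit 343 days ago vs limit 365 → met
10. condition 'offers delivery' does not hold → requirement n/a → met
11. responsible-vendor training 484 days ago vs limit 730 → met
12. security system test 24 days ago vs limit 30 → met
Not met: 0 of 12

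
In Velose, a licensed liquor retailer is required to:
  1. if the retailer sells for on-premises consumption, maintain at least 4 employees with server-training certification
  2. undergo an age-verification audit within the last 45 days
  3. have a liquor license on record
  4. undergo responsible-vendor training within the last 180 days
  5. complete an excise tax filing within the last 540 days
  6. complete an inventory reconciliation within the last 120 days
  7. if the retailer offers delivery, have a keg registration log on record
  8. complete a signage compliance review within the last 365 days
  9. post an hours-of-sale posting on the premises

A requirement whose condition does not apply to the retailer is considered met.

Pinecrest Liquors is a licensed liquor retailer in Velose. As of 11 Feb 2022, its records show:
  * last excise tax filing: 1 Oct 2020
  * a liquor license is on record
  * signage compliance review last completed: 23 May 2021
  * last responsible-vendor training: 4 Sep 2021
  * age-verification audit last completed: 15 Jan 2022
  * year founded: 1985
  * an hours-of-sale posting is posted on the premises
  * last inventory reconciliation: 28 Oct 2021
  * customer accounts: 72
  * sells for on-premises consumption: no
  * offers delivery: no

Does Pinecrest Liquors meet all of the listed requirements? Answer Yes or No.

Yes

1. condition 'sells for on-premises consumption' does not hold → requirement n/a → met
2. age-verification audit 27 days ago vs limit 45 → met
3. liquor license present → met
4. responsible-vendor training 160 days ago vs limit 180 → met
5. excise tax filing 498 days ago vs limit 540 → met
6. inventory reconciliation 106 days ago vs limit 120 → met
7. condition 'offers delivery' does not hold → requirement n/a → met
8. signage compliance review 264 days ago vs limit 365 → met
9. hours-of-sale posting present → met
All met.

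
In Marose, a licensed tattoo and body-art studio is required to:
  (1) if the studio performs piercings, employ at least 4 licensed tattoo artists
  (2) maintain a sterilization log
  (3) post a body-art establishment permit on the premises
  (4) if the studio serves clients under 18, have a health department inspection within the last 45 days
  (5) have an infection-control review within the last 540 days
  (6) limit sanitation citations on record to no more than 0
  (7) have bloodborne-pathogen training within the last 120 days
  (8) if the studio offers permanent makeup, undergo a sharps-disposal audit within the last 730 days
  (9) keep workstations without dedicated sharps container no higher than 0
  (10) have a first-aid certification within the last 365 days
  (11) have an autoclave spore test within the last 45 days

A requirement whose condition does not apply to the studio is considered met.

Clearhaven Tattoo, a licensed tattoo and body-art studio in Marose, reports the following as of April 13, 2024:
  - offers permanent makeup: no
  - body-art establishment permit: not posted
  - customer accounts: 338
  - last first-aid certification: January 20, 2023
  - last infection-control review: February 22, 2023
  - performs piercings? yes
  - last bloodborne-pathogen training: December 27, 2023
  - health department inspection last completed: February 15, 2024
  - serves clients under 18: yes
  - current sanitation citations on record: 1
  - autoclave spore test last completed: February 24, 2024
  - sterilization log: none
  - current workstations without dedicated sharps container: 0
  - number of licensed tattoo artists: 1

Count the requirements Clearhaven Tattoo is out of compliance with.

1. condition 'performs piercings' holds; licensed tattoo artists 1 < 4 → not met
2. sterilization log absent → not met
3. body-art establishment permit absent → not met
4. condition 'serves clients under 18' holds; health department inspection 58 days ago vs limit 45 → not met
5. infection-control review 416 days ago vs limit 540 → met
6. sanitation citations on record 1 > 0 → not met
7. bloodborne-pathogen training 108 days ago vs limit 120 → met
8. condition 'offers permanent makeup' does not hold → requirement n/a → met
9. workstations without dedicated sharps container 0 ≤ 0 → met
10. first-aid certification 449 days ago vs limit 365 → not met
11. autoclave spore test 49 days ago vs limit 45 → not met
Not met: 7 of 11

7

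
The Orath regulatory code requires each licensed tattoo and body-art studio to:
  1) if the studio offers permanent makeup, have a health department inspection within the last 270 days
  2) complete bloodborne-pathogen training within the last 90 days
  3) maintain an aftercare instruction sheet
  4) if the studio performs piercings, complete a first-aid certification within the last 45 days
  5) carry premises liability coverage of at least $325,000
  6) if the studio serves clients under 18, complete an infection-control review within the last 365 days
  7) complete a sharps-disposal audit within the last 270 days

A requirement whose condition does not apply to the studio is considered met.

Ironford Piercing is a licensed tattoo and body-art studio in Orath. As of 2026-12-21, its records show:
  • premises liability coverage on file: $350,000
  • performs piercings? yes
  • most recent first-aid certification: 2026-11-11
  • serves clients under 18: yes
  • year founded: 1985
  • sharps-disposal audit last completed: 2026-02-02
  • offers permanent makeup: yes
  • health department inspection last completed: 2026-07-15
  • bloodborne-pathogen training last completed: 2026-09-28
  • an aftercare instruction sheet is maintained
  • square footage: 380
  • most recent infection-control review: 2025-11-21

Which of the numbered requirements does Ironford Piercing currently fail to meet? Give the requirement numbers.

6, 7

1. condition 'offers permanent makeup' holds; health department inspection 159 days ago vs limit 270 → met
2. bloodborne-pathogen training 84 days ago vs limit 90 → met
3. aftercare instruction sheet present → met
4. condition 'performs piercings' holds; first-aid certification 40 days ago vs limit 45 → met
5. premises liability coverage $350,000 ≥ $325,000 → met
6. condition 'serves clients under 18' holds; infection-control review 395 days ago vs limit 365 → not met
7. sharps-disposal audit 322 days ago vs limit 270 → not met
Not met: 6, 7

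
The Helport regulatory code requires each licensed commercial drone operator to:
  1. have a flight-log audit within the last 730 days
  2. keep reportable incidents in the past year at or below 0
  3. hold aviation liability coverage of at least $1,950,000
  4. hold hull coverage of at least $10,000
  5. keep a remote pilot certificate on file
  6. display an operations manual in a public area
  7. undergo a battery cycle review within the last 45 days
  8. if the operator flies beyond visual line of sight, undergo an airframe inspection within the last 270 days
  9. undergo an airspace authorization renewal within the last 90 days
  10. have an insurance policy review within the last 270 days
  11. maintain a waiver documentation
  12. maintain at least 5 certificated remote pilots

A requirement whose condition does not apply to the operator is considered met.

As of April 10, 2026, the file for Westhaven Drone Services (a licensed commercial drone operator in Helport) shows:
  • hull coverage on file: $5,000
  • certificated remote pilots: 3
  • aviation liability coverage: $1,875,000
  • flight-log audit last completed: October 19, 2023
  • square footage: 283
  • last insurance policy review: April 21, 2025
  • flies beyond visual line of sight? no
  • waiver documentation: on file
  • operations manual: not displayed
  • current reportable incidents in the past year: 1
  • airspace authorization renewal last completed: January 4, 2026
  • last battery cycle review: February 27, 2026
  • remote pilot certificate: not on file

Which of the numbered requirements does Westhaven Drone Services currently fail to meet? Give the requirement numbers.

1, 2, 3, 4, 5, 6, 9, 10, 12

1. flight-log audit 904 days ago vs limit 730 → not met
2. reportable incidents in the past year 1 > 0 → not met
3. aviation liability coverage $1,875,000 < $1,950,000 → not met
4. hull coverage $5,000 < $10,000 → not met
5. remote pilot certificate absent → not met
6. operations manual absent → not met
7. battery cycle review 42 days ago vs limit 45 → met
8. condition 'flies beyond visual line of sight' does not hold → requirement n/a → met
9. airspace authorization renewal 96 days ago vs limit 90 → not met
10. insurance policy review 354 days ago vs limit 270 → not met
11. waiver documentation present → met
12. certificated remote pilots 3 < 5 → not met
Not met: 1, 2, 3, 4, 5, 6, 9, 10, 12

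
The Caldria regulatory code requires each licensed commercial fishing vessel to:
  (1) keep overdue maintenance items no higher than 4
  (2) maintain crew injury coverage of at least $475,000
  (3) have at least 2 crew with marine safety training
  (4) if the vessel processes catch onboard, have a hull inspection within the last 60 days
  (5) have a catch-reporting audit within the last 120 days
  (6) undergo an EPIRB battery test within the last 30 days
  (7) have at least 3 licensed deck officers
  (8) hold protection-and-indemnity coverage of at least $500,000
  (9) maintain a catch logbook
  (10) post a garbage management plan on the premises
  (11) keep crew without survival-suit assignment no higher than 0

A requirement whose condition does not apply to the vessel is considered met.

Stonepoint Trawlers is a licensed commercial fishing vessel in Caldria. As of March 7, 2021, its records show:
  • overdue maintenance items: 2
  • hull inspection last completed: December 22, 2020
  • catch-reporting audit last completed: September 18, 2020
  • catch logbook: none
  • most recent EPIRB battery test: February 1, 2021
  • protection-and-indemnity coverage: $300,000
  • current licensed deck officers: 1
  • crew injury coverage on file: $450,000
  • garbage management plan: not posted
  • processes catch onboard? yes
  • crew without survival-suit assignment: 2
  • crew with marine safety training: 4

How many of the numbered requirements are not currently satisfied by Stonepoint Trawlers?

1. overdue maintenance items 2 ≤ 4 → met
2. crew injury coverage $450,000 < $475,000 → not met
3. crew with marine safety training 4 ≥ 2 → met
4. condition 'processes catch onboard' holds; hull inspection 75 days ago vs limit 60 → not met
5. catch-reporting audit 170 days ago vs limit 120 → not met
6. EPIRB battery test 34 days ago vs limit 30 → not met
7. licensed deck officers 1 < 3 → not met
8. protection-and-indemnity coverage $300,000 < $500,000 → not met
9. catch logbook absent → not met
10. garbage management plan absent → not met
11. crew without survival-suit assignment 2 > 0 → not met
Not met: 9 of 11

9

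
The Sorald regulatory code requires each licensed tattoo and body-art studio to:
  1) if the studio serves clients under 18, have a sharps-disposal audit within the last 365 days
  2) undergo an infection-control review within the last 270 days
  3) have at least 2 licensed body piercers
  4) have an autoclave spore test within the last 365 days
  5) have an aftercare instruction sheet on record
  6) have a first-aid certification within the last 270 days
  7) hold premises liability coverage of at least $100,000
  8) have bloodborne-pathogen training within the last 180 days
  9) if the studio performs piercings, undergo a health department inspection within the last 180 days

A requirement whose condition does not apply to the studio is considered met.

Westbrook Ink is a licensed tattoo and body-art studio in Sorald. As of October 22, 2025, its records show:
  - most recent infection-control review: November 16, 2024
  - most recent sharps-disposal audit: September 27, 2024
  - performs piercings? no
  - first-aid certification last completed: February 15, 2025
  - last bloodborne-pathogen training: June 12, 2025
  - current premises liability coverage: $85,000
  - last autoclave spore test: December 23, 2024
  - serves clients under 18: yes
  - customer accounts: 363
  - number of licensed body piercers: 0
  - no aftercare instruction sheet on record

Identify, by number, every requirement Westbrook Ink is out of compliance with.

1, 2, 3, 5, 7

1. condition 'serves clients under 18' holds; sharps-disposal audit 390 days ago vs limit 365 → not met
2. infection-control review 340 days ago vs limit 270 → not met
3. licensed body piercers 0 < 2 → not met
4. autoclave spore test 303 days ago vs limit 365 → met
5. aftercare instruction sheet absent → not met
6. first-aid certification 249 days ago vs limit 270 → met
7. premises liability coverage $85,000 < $100,000 → not met
8. bloodborne-pathogen training 132 days ago vs limit 180 → met
9. condition 'performs piercings' does not hold → requirement n/a → met
Not met: 1, 2, 3, 5, 7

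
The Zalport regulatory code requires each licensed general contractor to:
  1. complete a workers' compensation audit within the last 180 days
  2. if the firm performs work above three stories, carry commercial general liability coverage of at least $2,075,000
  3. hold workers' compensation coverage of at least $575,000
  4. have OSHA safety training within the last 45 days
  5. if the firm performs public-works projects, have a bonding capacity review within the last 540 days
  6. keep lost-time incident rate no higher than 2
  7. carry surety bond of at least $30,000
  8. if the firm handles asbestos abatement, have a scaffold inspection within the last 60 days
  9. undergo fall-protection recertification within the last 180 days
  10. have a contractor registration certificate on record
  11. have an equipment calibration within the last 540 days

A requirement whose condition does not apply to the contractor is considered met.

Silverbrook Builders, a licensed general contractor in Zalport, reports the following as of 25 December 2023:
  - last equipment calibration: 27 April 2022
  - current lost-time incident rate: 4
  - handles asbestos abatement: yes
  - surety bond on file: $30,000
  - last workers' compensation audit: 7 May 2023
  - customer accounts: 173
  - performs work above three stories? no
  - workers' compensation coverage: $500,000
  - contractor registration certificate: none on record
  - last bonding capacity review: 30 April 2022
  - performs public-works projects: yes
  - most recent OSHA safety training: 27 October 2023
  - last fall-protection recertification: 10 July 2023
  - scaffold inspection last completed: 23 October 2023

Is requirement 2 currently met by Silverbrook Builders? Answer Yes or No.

2. condition 'performs work above three stories' does not hold → requirement n/a → met

Yes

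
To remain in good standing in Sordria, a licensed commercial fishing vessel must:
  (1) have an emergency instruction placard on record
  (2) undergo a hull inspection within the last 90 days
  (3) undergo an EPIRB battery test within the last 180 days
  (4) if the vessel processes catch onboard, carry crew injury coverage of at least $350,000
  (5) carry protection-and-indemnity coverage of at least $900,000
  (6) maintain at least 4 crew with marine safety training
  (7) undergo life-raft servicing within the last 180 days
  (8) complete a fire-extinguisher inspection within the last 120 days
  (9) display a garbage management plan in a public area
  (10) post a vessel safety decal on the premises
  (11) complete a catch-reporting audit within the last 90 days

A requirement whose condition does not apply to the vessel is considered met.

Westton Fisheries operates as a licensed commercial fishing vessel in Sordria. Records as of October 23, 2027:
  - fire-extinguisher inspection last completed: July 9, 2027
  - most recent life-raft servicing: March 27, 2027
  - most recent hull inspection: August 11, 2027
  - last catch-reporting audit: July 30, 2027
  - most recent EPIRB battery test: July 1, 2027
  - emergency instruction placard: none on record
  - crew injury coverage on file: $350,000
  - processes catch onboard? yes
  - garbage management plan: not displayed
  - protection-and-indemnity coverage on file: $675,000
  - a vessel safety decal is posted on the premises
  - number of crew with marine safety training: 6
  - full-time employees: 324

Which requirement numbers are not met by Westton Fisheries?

1, 5, 7, 9

1. emergency instruction placard absent → not met
2. hull inspection 73 days ago vs limit 90 → met
3. EPIRB battery test 114 days ago vs limit 180 → met
4. condition 'processes catch onboard' holds; crew injury coverage $350,000 ≥ $350,000 → met
5. protection-and-indemnity coverage $675,000 < $900,000 → not met
6. crew with marine safety training 6 ≥ 4 → met
7. life-raft servicing 210 days ago vs limit 180 → not met
8. fire-extinguisher inspection 106 days ago vs limit 120 → met
9. garbage management plan absent → not met
10. vessel safety decal present → met
11. catch-reporting audit 85 days ago vs limit 90 → met
Not met: 1, 5, 7, 9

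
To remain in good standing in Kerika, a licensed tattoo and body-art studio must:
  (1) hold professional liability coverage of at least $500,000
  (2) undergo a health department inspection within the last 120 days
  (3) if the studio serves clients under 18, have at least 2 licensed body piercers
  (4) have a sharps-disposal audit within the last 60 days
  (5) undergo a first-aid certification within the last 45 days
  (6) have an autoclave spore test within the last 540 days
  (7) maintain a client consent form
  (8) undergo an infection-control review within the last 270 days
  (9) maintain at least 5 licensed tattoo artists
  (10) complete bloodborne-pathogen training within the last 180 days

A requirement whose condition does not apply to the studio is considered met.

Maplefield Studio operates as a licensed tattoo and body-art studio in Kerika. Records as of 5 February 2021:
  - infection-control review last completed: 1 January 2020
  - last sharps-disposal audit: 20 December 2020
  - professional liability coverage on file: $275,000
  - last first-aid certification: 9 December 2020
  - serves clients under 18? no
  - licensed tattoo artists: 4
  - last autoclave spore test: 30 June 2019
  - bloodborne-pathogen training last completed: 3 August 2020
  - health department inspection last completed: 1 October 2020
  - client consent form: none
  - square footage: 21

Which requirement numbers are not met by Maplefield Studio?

1, 2, 5, 6, 7, 8, 9, 10

1. professional liability coverage $275,000 < $500,000 → not met
2. health department inspection 127 days ago vs limit 120 → not met
3. condition 'serves clients under 18' does not hold → requirement n/a → met
4. sharps-disposal audit 47 days ago vs limit 60 → met
5. first-aid certification 58 days ago vs limit 45 → not met
6. autoclave spore test 586 days ago vs limit 540 → not met
7. client consent form absent → not met
8. infection-control review 401 days ago vs limit 270 → not met
9. licensed tattoo artists 4 < 5 → not met
10. bloodborne-pathogen training 186 days ago vs limit 180 → not met
Not met: 1, 2, 5, 6, 7, 8, 9, 10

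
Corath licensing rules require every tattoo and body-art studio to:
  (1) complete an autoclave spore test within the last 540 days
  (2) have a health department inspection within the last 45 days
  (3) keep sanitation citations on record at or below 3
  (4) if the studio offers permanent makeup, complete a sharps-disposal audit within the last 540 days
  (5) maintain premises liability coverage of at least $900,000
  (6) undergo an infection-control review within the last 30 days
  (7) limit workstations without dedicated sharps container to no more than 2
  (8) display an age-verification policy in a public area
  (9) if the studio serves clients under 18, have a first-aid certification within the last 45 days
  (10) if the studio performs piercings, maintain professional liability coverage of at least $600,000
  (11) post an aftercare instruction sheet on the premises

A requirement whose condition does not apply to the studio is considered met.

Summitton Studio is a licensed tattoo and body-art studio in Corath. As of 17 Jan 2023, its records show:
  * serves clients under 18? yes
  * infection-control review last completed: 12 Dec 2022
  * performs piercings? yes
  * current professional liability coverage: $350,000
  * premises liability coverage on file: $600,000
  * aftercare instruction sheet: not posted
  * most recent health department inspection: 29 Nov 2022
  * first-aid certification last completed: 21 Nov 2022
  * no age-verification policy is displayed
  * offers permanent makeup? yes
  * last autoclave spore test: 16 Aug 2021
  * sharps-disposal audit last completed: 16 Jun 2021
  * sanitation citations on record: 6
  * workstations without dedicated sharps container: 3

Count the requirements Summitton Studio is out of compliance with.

10

1. autoclave spore test 519 days ago vs limit 540 → met
2. health department inspection 49 days ago vs limit 45 → not met
3. sanitation citations on record 6 > 3 → not met
4. condition 'offers permanent makeup' holds; sharps-disposal audit 580 days ago vs limit 540 → not met
5. premises liability coverage $600,000 < $900,000 → not met
6. infection-control review 36 days ago vs limit 30 → not met
7. workstations without dedicated sharps container 3 > 2 → not met
8. age-verification policy absent → not met
9. condition 'serves clients under 18' holds; first-aid certification 57 days ago vs limit 45 → not met
10. condition 'performs piercings' holds; professional liability coverage $350,000 < $600,000 → not met
11. aftercare instruction sheet absent → not met
Not met: 10 of 11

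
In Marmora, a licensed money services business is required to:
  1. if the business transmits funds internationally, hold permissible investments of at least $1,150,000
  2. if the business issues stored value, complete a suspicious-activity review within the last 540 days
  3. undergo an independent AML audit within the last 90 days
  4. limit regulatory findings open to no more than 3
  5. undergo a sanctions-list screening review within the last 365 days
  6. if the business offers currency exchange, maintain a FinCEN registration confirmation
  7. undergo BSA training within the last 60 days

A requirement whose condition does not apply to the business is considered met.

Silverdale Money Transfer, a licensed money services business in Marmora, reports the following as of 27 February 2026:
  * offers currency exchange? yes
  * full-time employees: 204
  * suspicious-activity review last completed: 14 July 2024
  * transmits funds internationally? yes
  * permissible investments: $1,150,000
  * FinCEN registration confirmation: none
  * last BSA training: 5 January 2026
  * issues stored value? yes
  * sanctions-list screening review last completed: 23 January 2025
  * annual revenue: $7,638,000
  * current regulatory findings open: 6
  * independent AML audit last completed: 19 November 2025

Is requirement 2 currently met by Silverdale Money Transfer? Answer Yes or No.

No

2. condition 'issues stored value' holds; suspicious-activity review 593 days ago vs limit 540 → not met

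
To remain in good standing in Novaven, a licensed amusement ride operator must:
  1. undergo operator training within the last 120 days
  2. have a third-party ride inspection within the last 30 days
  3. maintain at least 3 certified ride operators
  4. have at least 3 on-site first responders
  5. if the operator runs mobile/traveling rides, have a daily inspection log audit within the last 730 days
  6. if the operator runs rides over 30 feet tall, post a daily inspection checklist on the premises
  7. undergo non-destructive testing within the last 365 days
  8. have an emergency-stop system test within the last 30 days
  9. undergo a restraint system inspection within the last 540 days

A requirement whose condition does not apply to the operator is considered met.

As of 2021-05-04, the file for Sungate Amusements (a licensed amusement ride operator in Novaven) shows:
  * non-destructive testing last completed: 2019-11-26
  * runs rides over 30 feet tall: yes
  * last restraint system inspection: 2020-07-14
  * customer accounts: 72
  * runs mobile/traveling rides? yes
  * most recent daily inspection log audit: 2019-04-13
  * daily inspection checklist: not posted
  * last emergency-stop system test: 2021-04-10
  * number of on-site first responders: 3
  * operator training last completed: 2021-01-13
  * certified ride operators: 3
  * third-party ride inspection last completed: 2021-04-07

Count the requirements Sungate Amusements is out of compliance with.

3

1. operator training 111 days ago vs limit 120 → met
2. third-party ride inspection 27 days ago vs limit 30 → met
3. certified ride operators 3 ≥ 3 → met
4. on-site first responders 3 ≥ 3 → met
5. condition 'runs mobile/traveling rides' holds; daily inspection log audit 752 days ago vs limit 730 → not met
6. condition 'runs rides over 30 feet tall' holds; daily inspection checklist absent → not met
7. non-destructive testing 525 days ago vs limit 365 → not met
8. emergency-stop system test 24 days ago vs limit 30 → met
9. restraint system inspection 294 days ago vs limit 540 → met
Not met: 3 of 9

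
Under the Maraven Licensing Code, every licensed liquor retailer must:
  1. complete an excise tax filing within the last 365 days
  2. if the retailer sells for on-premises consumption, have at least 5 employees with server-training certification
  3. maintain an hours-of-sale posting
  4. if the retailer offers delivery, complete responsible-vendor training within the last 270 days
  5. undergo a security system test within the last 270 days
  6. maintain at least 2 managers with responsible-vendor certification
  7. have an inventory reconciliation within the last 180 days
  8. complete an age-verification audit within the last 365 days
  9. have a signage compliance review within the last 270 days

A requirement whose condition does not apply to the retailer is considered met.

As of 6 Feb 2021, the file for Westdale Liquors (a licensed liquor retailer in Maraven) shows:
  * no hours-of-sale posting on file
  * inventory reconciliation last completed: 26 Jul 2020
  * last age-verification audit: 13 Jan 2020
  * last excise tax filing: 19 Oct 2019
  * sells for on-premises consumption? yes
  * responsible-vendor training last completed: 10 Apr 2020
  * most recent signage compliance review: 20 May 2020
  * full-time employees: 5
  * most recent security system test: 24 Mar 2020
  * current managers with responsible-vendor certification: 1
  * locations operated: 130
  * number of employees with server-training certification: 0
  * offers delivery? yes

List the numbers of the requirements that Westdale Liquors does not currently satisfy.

1, 2, 3, 4, 5, 6, 7, 8

1. excise tax filing 476 days ago vs limit 365 → not met
2. condition 'sells for on-premises consumption' holds; employees with server-training certification 0 < 5 → not met
3. hours-of-sale posting absent → not met
4. condition 'offers delivery' holds; responsible-vendor training 302 days ago vs limit 270 → not met
5. security system test 319 days ago vs limit 270 → not met
6. managers with responsible-vendor certification 1 < 2 → not met
7. inventory reconciliation 195 days ago vs limit 180 → not met
8. age-verification audit 390 days ago vs limit 365 → not met
9. signage compliance review 262 days ago vs limit 270 → met
Not met: 1, 2, 3, 4, 5, 6, 7, 8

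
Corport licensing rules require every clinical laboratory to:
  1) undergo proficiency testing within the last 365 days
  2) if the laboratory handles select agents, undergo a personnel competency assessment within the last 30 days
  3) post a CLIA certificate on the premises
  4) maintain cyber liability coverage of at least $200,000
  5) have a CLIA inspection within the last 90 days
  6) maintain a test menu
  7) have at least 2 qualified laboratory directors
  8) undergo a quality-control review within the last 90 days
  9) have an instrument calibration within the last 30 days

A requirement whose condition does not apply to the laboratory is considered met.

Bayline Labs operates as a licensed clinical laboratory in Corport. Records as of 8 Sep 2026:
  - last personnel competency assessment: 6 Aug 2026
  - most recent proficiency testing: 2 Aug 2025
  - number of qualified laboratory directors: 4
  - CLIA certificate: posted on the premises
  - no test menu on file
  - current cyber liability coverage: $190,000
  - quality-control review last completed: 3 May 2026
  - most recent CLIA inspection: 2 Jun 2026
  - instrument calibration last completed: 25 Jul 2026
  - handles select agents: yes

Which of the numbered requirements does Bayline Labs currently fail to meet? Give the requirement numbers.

1, 2, 4, 5, 6, 8, 9

1. proficiency testing 402 days ago vs limit 365 → not met
2. condition 'handles select agents' holds; personnel competency assessment 33 days ago vs limit 30 → not met
3. CLIA certificate present → met
4. cyber liability coverage $190,000 < $200,000 → not met
5. CLIA inspection 98 days ago vs limit 90 → not met
6. test menu absent → not met
7. qualified laboratory directors 4 ≥ 2 → met
8. quality-control review 128 days ago vs limit 90 → not met
9. instrument calibration 45 days ago vs limit 30 → not met
Not met: 1, 2, 4, 5, 6, 8, 9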